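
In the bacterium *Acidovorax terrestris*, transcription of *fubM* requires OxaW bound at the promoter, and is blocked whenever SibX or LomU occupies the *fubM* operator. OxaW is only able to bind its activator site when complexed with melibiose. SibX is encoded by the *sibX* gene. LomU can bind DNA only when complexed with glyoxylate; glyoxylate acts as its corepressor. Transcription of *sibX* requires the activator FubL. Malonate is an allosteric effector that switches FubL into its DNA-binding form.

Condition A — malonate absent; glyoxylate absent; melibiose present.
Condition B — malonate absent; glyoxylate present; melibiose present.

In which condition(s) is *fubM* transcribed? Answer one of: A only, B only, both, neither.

A only

Condition A:
Malonate is absent, so FubL is inactive.
Required activator FubL is absent, so *sibX* is not transcribed.
So SibX is not produced.
Glyoxylate is absent, so LomU is inactive.
Melibiose is present, so OxaW is active.
No repressor is bound and OxaW is active, so *fubM* is transcribed.
→ *fubM* is ON in A.
Condition B:
Malonate is absent, so FubL is inactive.
Required activator FubL is absent, so *sibX* is not transcribed.
So SibX is not produced.
Glyoxylate is present, so LomU is active.
Melibiose is present, so OxaW is active.
With repressor LomU bound, *fubM* is not transcribed.
→ *fubM* is OFF in B.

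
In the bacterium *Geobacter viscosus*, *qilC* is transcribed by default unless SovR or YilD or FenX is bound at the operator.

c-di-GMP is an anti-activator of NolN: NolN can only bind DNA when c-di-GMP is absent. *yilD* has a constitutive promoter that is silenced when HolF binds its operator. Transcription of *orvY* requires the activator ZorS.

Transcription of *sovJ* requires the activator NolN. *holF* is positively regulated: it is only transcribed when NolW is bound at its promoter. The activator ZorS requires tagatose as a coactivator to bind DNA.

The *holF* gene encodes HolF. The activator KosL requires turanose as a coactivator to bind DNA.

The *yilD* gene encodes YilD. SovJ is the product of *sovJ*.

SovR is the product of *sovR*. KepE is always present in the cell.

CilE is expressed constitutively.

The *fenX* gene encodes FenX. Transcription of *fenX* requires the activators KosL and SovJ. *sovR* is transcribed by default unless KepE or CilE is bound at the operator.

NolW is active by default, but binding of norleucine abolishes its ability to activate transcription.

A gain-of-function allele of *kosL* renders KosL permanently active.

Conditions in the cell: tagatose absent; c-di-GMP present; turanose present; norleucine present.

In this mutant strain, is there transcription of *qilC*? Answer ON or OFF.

OFF

KepE is produced constitutively and is active.
CilE is produced constitutively and is active.
With repressor KepE bound, *sovR* is not transcribed.
So SovR is not produced.
Norleucine is present, so NolW is inactive.
Required activator NolW is absent, so *holF* is not transcribed.
So HolF is not produced.
With no repressor bound, *yilD* is transcribed.
So YilD is produced and active.
KosL is constitutively active in this strain.
c-di-GMP is present, so NolN is inactive.
Required activator NolN is absent, so *sovJ* is not transcribed.
So SovJ is not produced.
Required activator SovJ is absent, so *fenX* is not transcribed.
So FenX is not produced.
With repressor YilD bound, *qilC* is not transcribed.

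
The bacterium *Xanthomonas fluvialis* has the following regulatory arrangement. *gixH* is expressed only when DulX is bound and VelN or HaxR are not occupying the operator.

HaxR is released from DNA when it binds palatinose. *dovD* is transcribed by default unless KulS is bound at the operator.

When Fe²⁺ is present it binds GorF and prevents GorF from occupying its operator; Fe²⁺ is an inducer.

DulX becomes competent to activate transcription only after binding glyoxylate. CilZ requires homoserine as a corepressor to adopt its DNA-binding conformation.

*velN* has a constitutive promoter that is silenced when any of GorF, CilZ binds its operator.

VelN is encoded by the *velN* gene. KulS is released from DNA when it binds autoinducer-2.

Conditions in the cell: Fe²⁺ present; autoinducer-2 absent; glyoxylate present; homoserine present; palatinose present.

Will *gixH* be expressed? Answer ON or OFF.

ON

Fe²⁺ is present, so GorF is inactive.
Homoserine is present, so CilZ is active.
With repressor CilZ bound, *velN* is not transcribed.
So VelN is not produced.
Palatinose is present, so HaxR is inactive.
Glyoxylate is present, so DulX is active.
No repressor is bound and DulX is active, so *gixH* is transcribed.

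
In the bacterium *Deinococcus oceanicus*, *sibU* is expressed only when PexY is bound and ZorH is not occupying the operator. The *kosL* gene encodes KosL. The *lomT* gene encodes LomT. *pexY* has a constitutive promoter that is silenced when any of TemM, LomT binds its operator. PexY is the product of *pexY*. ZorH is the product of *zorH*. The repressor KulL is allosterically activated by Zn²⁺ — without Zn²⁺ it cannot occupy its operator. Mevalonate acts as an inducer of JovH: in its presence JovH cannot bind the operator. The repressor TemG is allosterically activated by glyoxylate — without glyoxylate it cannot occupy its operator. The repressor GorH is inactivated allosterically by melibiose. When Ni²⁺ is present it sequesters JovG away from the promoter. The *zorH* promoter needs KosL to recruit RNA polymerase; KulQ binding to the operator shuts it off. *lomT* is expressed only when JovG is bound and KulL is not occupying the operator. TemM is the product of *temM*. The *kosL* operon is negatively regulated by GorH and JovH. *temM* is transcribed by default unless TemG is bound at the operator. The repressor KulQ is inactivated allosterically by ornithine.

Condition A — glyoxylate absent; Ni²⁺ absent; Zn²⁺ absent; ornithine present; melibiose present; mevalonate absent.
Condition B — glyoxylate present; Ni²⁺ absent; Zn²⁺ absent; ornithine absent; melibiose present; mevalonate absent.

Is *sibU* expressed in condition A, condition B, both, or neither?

neither

Condition A:
Glyoxylate is absent, so TemG is inactive.
With no repressor bound, *temM* is transcribed.
So TemM is produced and active.
Ni²⁺ is absent, so JovG is active.
Zn²⁺ is absent, so KulL is inactive.
No repressor is bound and JovG is active, so *lomT* is transcribed.
So LomT is produced and active.
With repressor TemM bound, *pexY* is not transcribed.
So PexY is not produced.
Ornithine is present, so KulQ is inactive.
Melibiose is present, so GorH is inactive.
Mevalonate is absent, so JovH is active.
With repressor JovH bound, *kosL* is not transcribed.
So KosL is not produced.
Required activator KosL is absent, so *zorH* is not transcribed.
So ZorH is not produced.
Required activator PexY is absent, so *sibU* is not transcribed.
→ *sibU* is OFF in A.
Condition B:
Glyoxylate is present, so TemG is active.
With repressor TemG bound, *temM* is not transcribed.
So TemM is not produced.
Ni²⁺ is absent, so JovG is active.
Zn²⁺ is absent, so KulL is inactive.
No repressor is bound and JovG is active, so *lomT* is transcribed.
So LomT is produced and active.
With repressor LomT bound, *pexY* is not transcribed.
So PexY is not produced.
Ornithine is absent, so KulQ is active.
Melibiose is present, so GorH is inactive.
Mevalonate is absent, so JovH is active.
With repressor JovH bound, *kosL* is not transcribed.
So KosL is not produced.
With repressor KulQ bound, *zorH* is not transcribed.
So ZorH is not produced.
Required activator PexY is absent, so *sibU* is not transcribed.
→ *sibU* is OFF in B.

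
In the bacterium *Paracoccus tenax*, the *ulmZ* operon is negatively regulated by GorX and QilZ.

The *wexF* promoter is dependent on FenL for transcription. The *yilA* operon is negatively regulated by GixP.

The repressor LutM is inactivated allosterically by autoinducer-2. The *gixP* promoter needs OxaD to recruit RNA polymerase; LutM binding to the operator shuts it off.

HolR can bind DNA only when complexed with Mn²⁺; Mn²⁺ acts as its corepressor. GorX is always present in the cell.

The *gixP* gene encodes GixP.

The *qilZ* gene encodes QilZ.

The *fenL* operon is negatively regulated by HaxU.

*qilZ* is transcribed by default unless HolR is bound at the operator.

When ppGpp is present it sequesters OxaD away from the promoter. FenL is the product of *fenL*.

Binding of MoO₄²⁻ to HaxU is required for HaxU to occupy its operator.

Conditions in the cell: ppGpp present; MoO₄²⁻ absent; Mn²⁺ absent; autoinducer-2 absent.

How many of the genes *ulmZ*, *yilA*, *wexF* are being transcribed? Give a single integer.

2

GorX is produced constitutively and is active.
Mn²⁺ is absent, so HolR is inactive.
With no repressor bound, *qilZ* is transcribed.
So QilZ is produced and active.
With repressor GorX bound, *ulmZ* is not transcribed.
→ *ulmZ* is OFF.
Autoinducer-2 is absent, so LutM is active.
ppGpp is present, so OxaD is inactive.
With repressor LutM bound, *gixP* is not transcribed.
So GixP is not produced.
With no repressor bound, *yilA* is transcribed.
→ *yilA* is ON.
MoO₄²⁻ is absent, so HaxU is inactive.
With no repressor bound, *fenL* is transcribed.
So FenL is produced and active.
No repressor is bound and FenL is active, so *wexF* is transcribed.
→ *wexF* is ON.
2 of the 3 genes are transcribed.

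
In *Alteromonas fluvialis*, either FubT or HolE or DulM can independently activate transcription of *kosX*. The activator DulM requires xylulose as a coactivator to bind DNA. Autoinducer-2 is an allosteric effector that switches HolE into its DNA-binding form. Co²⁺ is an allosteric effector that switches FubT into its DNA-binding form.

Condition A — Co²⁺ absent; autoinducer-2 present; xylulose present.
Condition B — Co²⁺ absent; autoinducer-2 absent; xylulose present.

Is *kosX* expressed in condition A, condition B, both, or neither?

Condition A:
Co²⁺ is absent, so FubT is inactive.
Autoinducer-2 is present, so HolE is active.
Xylulose is present, so DulM is active.
Activator HolE is present, so *kosX* is transcribed.
→ *kosX* is ON in A.
Condition B:
Co²⁺ is absent, so FubT is inactive.
Autoinducer-2 is absent, so HolE is inactive.
Xylulose is present, so DulM is active.
Activator DulM is present, so *kosX* is transcribed.
→ *kosX* is ON in B.

both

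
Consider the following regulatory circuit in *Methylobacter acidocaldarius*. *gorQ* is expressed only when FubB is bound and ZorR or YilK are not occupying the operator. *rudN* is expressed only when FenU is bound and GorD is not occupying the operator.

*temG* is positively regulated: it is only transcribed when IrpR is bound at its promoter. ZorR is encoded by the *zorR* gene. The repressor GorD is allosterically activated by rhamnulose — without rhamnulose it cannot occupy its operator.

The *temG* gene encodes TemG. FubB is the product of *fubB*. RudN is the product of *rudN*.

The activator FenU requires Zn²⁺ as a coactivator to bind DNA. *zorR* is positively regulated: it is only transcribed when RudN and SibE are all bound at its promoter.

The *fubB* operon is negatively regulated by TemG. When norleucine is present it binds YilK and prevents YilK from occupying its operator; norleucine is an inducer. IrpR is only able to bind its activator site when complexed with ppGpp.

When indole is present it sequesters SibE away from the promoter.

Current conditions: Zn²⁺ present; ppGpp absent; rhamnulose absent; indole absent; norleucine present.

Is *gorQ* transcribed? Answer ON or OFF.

OFF

ppGpp is absent, so IrpR is inactive.
Required activator IrpR is absent, so *temG* is not transcribed.
So TemG is not produced.
With no repressor bound, *fubB* is transcribed.
So FubB is produced and active.
Zn²⁺ is present, so FenU is active.
Rhamnulose is absent, so GorD is inactive.
No repressor is bound and FenU is active, so *rudN* is transcribed.
So RudN is produced and active.
Indole is absent, so SibE is active.
No repressor is bound and RudN and SibE are active, so *zorR* is transcribed.
So ZorR is produced and active.
Norleucine is present, so YilK is inactive.
With repressor ZorR bound, *gorQ* is not transcribed.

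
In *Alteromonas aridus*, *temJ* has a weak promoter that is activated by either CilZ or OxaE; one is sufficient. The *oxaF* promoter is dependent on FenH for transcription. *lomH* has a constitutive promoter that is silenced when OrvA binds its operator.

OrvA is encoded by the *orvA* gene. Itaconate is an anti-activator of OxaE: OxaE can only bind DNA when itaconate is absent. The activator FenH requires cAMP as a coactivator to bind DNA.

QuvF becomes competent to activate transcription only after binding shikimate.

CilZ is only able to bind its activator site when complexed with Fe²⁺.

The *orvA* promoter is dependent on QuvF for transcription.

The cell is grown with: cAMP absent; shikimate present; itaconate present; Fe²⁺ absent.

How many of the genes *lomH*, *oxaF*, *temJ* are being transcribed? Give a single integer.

Shikimate is present, so QuvF is active.
No repressor is bound and QuvF is active, so *orvA* is transcribed.
So OrvA is produced and active.
With repressor OrvA bound, *lomH* is not transcribed.
→ *lomH* is OFF.
cAMP is absent, so FenH is inactive.
Required activator FenH is absent, so *oxaF* is not transcribed.
→ *oxaF* is OFF.
Fe²⁺ is absent, so CilZ is inactive.
Itaconate is present, so OxaE is inactive.
No activator is available at the *temJ* promoter, so *temJ* is not transcribed.
→ *temJ* is OFF.
0 of the 3 genes are transcribed.

0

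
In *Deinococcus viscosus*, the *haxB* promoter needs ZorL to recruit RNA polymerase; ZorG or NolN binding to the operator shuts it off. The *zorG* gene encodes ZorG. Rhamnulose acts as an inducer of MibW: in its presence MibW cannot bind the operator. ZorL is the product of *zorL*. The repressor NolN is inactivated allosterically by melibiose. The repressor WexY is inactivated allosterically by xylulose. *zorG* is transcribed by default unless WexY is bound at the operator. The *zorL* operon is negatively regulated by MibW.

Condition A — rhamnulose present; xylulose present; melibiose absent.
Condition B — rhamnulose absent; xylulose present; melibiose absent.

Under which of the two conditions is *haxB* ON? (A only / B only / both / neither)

Condition A:
Rhamnulose is present, so MibW is inactive.
With no repressor bound, *zorL* is transcribed.
So ZorL is produced and active.
Xylulose is present, so WexY is inactive.
With no repressor bound, *zorG* is transcribed.
So ZorG is produced and active.
Melibiose is absent, so NolN is active.
With repressor ZorG bound, *haxB* is not transcribed.
→ *haxB* is OFF in A.
Condition B:
Rhamnulose is absent, so MibW is active.
With repressor MibW bound, *zorL* is not transcribed.
So ZorL is not produced.
Xylulose is present, so WexY is inactive.
With no repressor bound, *zorG* is transcribed.
So ZorG is produced and active.
Melibiose is absent, so NolN is active.
With repressor ZorG bound, *haxB* is not transcribed.
→ *haxB* is OFF in B.

neither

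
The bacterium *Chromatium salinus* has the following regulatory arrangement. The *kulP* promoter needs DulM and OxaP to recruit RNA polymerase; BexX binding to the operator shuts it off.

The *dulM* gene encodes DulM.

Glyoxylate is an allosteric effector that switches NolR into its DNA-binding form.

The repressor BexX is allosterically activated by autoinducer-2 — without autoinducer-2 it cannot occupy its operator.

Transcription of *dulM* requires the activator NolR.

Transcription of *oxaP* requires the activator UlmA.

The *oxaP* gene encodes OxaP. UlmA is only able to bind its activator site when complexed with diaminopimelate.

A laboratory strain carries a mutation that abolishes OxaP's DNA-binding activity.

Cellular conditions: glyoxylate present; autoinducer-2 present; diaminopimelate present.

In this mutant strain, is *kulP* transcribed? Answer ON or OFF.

Glyoxylate is present, so NolR is active.
No repressor is bound and NolR is active, so *dulM* is transcribed.
So DulM is produced and active.
OxaP is non-functional in this strain, so it has no effect.
Autoinducer-2 is present, so BexX is active.
With repressor BexX bound, *kulP* is not transcribed.

OFF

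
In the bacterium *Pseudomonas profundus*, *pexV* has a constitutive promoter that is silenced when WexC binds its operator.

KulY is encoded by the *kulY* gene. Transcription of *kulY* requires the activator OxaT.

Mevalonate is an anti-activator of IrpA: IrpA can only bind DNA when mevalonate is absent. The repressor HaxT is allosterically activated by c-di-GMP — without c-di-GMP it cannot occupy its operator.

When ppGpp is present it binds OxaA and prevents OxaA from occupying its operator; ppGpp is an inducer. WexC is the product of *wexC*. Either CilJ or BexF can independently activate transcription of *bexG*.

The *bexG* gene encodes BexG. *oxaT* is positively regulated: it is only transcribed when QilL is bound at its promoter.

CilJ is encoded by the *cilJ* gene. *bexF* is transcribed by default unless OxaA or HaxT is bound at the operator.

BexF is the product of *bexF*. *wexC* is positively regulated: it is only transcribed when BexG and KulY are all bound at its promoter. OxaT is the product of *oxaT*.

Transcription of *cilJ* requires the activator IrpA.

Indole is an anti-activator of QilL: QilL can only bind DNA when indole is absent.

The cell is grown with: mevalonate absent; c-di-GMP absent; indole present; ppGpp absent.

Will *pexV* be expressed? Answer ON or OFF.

ON

Mevalonate is absent, so IrpA is active.
No repressor is bound and IrpA is active, so *cilJ* is transcribed.
So CilJ is produced and active.
ppGpp is absent, so OxaA is active.
c-di-GMP is absent, so HaxT is inactive.
With repressor OxaA bound, *bexF* is not transcribed.
So BexF is not produced.
Activator CilJ is present, so *bexG* is transcribed.
So BexG is produced and active.
Indole is present, so QilL is inactive.
Required activator QilL is absent, so *oxaT* is not transcribed.
So OxaT is not produced.
Required activator OxaT is absent, so *kulY* is not transcribed.
So KulY is not produced.
Required activator KulY is absent, so *wexC* is not transcribed.
So WexC is not produced.
With no repressor bound, *pexV* is transcribed.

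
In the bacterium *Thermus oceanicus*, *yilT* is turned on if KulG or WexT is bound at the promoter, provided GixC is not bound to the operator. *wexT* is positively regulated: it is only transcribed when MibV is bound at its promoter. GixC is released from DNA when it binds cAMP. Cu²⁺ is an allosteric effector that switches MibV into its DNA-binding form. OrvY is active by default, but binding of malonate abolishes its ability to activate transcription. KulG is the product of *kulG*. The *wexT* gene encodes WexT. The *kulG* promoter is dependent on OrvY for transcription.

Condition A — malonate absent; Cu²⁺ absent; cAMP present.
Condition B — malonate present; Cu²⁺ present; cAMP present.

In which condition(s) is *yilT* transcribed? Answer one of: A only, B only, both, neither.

Condition A:
Malonate is absent, so OrvY is active.
No repressor is bound and OrvY is active, so *kulG* is transcribed.
So KulG is produced and active.
Cu²⁺ is absent, so MibV is inactive.
Required activator MibV is absent, so *wexT* is not transcribed.
So WexT is not produced.
cAMP is present, so GixC is inactive.
Activator KulG is present, so *yilT* is transcribed.
→ *yilT* is ON in A.
Condition B:
Malonate is present, so OrvY is inactive.
Required activator OrvY is absent, so *kulG* is not transcribed.
So KulG is not produced.
Cu²⁺ is present, so MibV is active.
No repressor is bound and MibV is active, so *wexT* is transcribed.
So WexT is produced and active.
cAMP is present, so GixC is inactive.
Activator WexT is present, so *yilT* is transcribed.
→ *yilT* is ON in B.

both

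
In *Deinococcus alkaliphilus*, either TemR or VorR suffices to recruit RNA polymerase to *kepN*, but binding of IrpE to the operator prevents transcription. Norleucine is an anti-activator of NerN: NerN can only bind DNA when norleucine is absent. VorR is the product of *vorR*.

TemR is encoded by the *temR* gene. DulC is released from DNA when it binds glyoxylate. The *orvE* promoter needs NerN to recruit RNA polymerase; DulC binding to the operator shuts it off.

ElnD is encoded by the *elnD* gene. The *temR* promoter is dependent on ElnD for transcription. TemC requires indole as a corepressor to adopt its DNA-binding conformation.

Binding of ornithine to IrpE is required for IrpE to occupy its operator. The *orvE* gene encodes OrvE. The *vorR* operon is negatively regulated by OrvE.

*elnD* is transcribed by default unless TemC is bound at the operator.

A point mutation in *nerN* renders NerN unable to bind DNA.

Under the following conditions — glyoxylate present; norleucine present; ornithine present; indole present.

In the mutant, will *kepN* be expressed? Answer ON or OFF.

OFF

Ornithine is present, so IrpE is active.
Indole is present, so TemC is active.
With repressor TemC bound, *elnD* is not transcribed.
So ElnD is not produced.
Required activator ElnD is absent, so *temR* is not transcribed.
So TemR is not produced.
Glyoxylate is present, so DulC is inactive.
NerN is non-functional in this strain, so it has no effect.
Required activator NerN is absent, so *orvE* is not transcribed.
So OrvE is not produced.
With no repressor bound, *vorR* is transcribed.
So VorR is produced and active.
With repressor IrpE bound, *kepN* is not transcribed.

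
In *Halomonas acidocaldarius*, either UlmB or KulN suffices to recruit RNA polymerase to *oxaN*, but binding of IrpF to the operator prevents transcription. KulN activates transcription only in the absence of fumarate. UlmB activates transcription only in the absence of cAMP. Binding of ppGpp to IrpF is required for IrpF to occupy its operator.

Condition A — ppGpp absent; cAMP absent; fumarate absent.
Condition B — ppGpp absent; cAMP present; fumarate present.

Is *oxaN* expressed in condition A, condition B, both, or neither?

A only

Condition A:
ppGpp is absent, so IrpF is inactive.
cAMP is absent, so UlmB is active.
Fumarate is absent, so KulN is active.
Activator UlmB is present, so *oxaN* is transcribed.
→ *oxaN* is ON in A.
Condition B:
ppGpp is absent, so IrpF is inactive.
cAMP is present, so UlmB is inactive.
Fumarate is present, so KulN is inactive.
No activator is available at the *oxaN* promoter, so *oxaN* is not transcribed.
→ *oxaN* is OFF in B.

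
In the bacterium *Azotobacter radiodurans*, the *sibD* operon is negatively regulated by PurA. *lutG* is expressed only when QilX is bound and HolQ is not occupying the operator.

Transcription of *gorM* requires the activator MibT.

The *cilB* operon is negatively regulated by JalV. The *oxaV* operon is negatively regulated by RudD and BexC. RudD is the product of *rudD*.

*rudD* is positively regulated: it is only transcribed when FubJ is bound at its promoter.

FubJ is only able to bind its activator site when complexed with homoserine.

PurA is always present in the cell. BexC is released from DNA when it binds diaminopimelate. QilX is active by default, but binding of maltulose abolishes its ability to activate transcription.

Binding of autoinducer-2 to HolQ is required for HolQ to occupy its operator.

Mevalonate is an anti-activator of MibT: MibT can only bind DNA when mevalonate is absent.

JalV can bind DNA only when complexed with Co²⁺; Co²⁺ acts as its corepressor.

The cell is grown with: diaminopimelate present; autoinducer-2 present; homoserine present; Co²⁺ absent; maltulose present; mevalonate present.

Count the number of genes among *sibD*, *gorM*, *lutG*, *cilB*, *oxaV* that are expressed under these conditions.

1

PurA is produced constitutively and is active.
With repressor PurA bound, *sibD* is not transcribed.
→ *sibD* is OFF.
Mevalonate is present, so MibT is inactive.
Required activator MibT is absent, so *gorM* is not transcribed.
→ *gorM* is OFF.
Autoinducer-2 is present, so HolQ is active.
Maltulose is present, so QilX is inactive.
With repressor HolQ bound, *lutG* is not transcribed.
→ *lutG* is OFF.
Co²⁺ is absent, so JalV is inactive.
With no repressor bound, *cilB* is transcribed.
→ *cilB* is ON.
Homoserine is present, so FubJ is active.
No repressor is bound and FubJ is active, so *rudD* is transcribed.
So RudD is produced and active.
Diaminopimelate is present, so BexC is inactive.
With repressor RudD bound, *oxaV* is not transcribed.
→ *oxaV* is OFF.
1 of the 5 genes is transcribed.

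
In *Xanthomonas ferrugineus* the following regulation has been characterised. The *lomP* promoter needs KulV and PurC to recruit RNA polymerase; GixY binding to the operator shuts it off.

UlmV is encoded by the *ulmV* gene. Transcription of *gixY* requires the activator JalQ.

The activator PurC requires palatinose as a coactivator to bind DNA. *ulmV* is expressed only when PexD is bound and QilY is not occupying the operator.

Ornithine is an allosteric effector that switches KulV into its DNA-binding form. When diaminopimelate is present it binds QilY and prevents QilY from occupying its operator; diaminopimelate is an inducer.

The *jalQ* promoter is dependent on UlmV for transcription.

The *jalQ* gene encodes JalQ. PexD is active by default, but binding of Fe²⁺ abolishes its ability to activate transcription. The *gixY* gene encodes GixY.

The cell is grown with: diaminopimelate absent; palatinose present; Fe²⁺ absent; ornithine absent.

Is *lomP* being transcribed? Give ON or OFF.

Ornithine is absent, so KulV is inactive.
Palatinose is present, so PurC is active.
Fe²⁺ is absent, so PexD is active.
Diaminopimelate is absent, so QilY is active.
With repressor QilY bound, *ulmV* is not transcribed.
So UlmV is not produced.
Required activator UlmV is absent, so *jalQ* is not transcribed.
So JalQ is not produced.
Required activator JalQ is absent, so *gixY* is not transcribed.
So GixY is not produced.
Required activator KulV is absent, so *lomP* is not transcribed.

OFF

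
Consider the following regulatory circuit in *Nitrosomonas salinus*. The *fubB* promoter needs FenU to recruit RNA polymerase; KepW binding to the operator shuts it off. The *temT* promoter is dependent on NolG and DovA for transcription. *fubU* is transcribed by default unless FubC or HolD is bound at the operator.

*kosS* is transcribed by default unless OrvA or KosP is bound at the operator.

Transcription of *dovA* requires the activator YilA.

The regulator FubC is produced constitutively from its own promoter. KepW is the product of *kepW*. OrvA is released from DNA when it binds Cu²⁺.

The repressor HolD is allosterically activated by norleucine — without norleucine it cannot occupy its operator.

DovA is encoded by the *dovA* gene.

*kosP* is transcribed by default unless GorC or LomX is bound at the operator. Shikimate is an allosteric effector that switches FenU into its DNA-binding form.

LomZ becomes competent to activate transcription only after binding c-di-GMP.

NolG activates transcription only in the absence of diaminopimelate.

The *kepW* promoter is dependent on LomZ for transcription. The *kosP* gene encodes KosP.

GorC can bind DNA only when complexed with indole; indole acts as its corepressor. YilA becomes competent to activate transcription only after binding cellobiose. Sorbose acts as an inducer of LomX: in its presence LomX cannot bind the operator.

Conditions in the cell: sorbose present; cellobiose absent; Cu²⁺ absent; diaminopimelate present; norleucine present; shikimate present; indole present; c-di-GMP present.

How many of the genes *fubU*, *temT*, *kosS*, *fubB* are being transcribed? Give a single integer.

0

FubC is produced constitutively and is active.
Norleucine is present, so HolD is active.
With repressor FubC bound, *fubU* is not transcribed.
→ *fubU* is OFF.
Diaminopimelate is present, so NolG is inactive.
Cellobiose is absent, so YilA is inactive.
Required activator YilA is absent, so *dovA* is not transcribed.
So DovA is not produced.
Required activator NolG is absent, so *temT* is not transcribed.
→ *temT* is OFF.
Cu²⁺ is absent, so OrvA is active.
Indole is present, so GorC is active.
Sorbose is present, so LomX is inactive.
With repressor GorC bound, *kosP* is not transcribed.
So KosP is not produced.
With repressor OrvA bound, *kosS* is not transcribed.
→ *kosS* is OFF.
c-di-GMP is present, so LomZ is active.
No repressor is bound and LomZ is active, so *kepW* is transcribed.
So KepW is produced and active.
Shikimate is present, so FenU is active.
With repressor KepW bound, *fubB* is not transcribed.
→ *fubB* is OFF.
0 of the 4 genes are transcribed.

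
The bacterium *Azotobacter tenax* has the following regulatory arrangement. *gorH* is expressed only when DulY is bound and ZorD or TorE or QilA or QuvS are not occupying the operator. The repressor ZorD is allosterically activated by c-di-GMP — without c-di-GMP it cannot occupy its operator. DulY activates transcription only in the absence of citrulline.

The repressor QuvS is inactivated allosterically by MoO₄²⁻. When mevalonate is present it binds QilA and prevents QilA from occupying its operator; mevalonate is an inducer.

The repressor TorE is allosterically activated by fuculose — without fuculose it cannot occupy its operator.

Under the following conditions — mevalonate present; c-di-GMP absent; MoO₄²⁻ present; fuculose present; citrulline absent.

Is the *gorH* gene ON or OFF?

c-di-GMP is absent, so ZorD is inactive.
Fuculose is present, so TorE is active.
Mevalonate is present, so QilA is inactive.
MoO₄²⁻ is present, so QuvS is inactive.
Citrulline is absent, so DulY is active.
With repressor TorE bound, *gorH* is not transcribed.

OFF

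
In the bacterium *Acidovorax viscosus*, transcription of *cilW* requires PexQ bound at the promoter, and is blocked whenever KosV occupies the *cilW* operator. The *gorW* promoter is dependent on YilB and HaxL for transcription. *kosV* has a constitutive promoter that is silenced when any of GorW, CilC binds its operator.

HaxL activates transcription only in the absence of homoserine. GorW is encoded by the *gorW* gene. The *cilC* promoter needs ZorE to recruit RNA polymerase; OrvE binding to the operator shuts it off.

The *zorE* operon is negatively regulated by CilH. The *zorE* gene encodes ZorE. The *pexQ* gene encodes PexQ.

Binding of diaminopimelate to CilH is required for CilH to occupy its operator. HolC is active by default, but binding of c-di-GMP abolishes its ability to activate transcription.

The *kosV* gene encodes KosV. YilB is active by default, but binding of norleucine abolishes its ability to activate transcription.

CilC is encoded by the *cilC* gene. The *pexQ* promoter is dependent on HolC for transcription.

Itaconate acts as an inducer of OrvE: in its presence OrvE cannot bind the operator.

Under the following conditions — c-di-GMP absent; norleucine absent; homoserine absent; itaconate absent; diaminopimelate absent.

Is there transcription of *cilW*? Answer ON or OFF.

Norleucine is absent, so YilB is active.
Homoserine is absent, so HaxL is active.
No repressor is bound and YilB and HaxL are active, so *gorW* is transcribed.
So GorW is produced and active.
Itaconate is absent, so OrvE is active.
Diaminopimelate is absent, so CilH is inactive.
With no repressor bound, *zorE* is transcribed.
So ZorE is produced and active.
With repressor OrvE bound, *cilC* is not transcribed.
So CilC is not produced.
With repressor GorW bound, *kosV* is not transcribed.
So KosV is not produced.
c-di-GMP is absent, so HolC is active.
No repressor is bound and HolC is active, so *pexQ* is transcribed.
So PexQ is produced and active.
No repressor is bound and PexQ is active, so *cilW* is transcribed.

ON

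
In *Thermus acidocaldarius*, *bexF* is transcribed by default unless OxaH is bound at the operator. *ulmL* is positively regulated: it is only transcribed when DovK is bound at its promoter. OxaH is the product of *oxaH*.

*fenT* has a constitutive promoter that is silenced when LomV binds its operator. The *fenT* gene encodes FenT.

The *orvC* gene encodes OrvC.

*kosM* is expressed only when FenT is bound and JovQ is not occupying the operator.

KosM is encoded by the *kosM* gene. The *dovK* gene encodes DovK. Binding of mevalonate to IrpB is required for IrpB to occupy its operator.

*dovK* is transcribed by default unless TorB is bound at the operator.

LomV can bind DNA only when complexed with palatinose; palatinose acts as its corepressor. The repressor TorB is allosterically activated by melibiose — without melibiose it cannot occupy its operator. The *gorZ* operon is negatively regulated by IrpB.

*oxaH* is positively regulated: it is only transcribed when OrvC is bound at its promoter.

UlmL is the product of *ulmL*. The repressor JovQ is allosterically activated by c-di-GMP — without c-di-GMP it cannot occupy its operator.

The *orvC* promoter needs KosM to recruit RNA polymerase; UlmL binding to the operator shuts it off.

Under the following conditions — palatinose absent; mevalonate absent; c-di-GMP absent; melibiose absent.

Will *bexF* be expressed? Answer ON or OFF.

Melibiose is absent, so TorB is inactive.
With no repressor bound, *dovK* is transcribed.
So DovK is produced and active.
No repressor is bound and DovK is active, so *ulmL* is transcribed.
So UlmL is produced and active.
Palatinose is absent, so LomV is inactive.
With no repressor bound, *fenT* is transcribed.
So FenT is produced and active.
c-di-GMP is absent, so JovQ is inactive.
No repressor is bound and FenT is active, so *kosM* is transcribed.
So KosM is produced and active.
With repressor UlmL bound, *orvC* is not transcribed.
So OrvC is not produced.
Required activator OrvC is absent, so *oxaH* is not transcribed.
So OxaH is not produced.
With no repressor bound, *bexF* is transcribed.

ON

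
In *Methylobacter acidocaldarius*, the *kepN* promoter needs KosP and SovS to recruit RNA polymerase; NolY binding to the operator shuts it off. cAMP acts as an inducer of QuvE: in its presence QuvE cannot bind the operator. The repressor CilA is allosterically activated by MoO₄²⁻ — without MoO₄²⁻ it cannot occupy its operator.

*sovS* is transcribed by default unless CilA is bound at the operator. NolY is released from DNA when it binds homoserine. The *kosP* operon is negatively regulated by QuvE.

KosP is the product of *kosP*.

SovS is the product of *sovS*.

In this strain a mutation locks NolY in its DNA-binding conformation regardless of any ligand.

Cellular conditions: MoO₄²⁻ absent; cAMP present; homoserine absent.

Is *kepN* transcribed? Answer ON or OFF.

NolY is constitutively active in this strain.
cAMP is present, so QuvE is inactive.
With no repressor bound, *kosP* is transcribed.
So KosP is produced and active.
MoO₄²⁻ is absent, so CilA is inactive.
With no repressor bound, *sovS* is transcribed.
So SovS is produced and active.
With repressor NolY bound, *kepN* is not transcribed.

OFF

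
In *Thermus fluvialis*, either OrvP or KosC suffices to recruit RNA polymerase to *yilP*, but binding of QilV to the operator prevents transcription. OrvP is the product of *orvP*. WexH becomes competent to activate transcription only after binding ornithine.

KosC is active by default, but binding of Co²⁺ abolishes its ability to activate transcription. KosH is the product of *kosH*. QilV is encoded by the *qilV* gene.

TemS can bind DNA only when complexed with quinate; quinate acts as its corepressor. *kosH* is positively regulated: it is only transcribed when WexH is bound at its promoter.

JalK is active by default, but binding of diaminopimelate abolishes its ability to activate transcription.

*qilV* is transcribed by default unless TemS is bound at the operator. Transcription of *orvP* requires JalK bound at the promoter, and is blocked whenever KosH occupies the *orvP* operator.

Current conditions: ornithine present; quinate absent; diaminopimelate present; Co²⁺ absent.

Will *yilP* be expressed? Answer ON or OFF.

OFF

Ornithine is present, so WexH is active.
No repressor is bound and WexH is active, so *kosH* is transcribed.
So KosH is produced and active.
Diaminopimelate is present, so JalK is inactive.
With repressor KosH bound, *orvP* is not transcribed.
So OrvP is not produced.
Quinate is absent, so TemS is inactive.
With no repressor bound, *qilV* is transcribed.
So QilV is produced and active.
Co²⁺ is absent, so KosC is active.
With repressor QilV bound, *yilP* is not transcribed.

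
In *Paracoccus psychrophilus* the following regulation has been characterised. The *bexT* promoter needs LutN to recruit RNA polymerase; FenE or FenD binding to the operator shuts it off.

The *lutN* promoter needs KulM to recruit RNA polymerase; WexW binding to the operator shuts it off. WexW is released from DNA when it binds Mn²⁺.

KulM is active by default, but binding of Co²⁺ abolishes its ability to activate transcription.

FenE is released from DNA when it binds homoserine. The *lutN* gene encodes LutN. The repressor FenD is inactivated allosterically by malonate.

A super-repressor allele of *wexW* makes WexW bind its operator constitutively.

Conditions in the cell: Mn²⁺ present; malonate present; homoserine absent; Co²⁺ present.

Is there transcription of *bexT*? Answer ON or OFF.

Homoserine is absent, so FenE is active.
Malonate is present, so FenD is inactive.
Co²⁺ is present, so KulM is inactive.
WexW is constitutively active in this strain.
With repressor WexW bound, *lutN* is not transcribed.
So LutN is not produced.
With repressor FenE bound, *bexT* is not transcribed.

OFF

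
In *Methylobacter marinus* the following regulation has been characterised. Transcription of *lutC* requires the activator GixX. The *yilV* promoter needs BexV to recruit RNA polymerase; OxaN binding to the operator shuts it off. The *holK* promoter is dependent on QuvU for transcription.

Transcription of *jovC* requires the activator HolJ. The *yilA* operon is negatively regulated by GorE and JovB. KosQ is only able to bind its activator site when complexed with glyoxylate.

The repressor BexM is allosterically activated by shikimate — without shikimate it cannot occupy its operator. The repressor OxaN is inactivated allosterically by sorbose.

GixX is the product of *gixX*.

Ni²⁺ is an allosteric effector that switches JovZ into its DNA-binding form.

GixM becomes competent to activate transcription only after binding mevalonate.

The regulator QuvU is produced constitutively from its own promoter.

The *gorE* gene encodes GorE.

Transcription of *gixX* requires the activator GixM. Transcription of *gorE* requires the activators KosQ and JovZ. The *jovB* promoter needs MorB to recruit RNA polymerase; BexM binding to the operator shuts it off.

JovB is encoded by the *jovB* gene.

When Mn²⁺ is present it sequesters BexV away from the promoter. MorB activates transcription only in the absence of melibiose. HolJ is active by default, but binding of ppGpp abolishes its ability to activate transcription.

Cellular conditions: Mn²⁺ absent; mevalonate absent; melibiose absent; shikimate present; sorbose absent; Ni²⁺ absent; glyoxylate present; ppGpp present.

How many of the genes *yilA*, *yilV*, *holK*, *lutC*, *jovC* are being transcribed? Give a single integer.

Glyoxylate is present, so KosQ is active.
Ni²⁺ is absent, so JovZ is inactive.
Required activator JovZ is absent, so *gorE* is not transcribed.
So GorE is not produced.
Shikimate is present, so BexM is active.
Melibiose is absent, so MorB is active.
With repressor BexM bound, *jovB* is not transcribed.
So JovB is not produced.
With no repressor bound, *yilA* is transcribed.
→ *yilA* is ON.
Sorbose is absent, so OxaN is active.
Mn²⁺ is absent, so BexV is active.
With repressor OxaN bound, *yilV* is not transcribed.
→ *yilV* is OFF.
QuvU is produced constitutively and is active.
No repressor is bound and QuvU is active, so *holK* is transcribed.
→ *holK* is ON.
Mevalonate is absent, so GixM is inactive.
Required activator GixM is absent, so *gixX* is not transcribed.
So GixX is not produced.
Required activator GixX is absent, so *lutC* is not transcribed.
→ *lutC* is OFF.
ppGpp is present, so HolJ is inactive.
Required activator HolJ is absent, so *jovC* is not transcribed.
→ *jovC* is OFF.
2 of the 5 genes are transcribed.

2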